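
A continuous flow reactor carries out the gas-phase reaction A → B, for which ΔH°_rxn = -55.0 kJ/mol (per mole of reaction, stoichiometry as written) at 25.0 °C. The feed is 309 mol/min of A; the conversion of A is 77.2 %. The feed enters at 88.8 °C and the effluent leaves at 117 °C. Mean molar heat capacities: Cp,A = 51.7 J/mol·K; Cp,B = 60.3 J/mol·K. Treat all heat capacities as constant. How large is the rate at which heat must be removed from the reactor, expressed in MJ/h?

Extent of reaction ξ = 0.772 × 309 = 238.55 mol/min
Reaction term: ξ·ΔH°_rxn = 238.55 × -55.0 = -13120 kJ/min
Sensible, feed 88.8→25 °C: -1019.2 kJ/min
Outlet flows (mol/min): A 70.452, B 238.55
Sensible, products 25→117 °C: 1658.5 kJ/min
Q = ΔH = -12481 kJ/min = -208.01 kW
Heat removed = 748.85 MJ/h

Q_out = 749 MJ/h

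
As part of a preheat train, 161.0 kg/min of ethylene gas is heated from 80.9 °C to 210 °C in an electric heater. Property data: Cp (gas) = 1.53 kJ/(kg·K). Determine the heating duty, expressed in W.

Q = ṁ·Cp·ΔT = 161.0 × 1.53 × (210 − 80.9) = 31801 kJ/min
Converting: 31801 / 60 s = 530.02 kW
Heating duty = 530020 W

Q = 530000 W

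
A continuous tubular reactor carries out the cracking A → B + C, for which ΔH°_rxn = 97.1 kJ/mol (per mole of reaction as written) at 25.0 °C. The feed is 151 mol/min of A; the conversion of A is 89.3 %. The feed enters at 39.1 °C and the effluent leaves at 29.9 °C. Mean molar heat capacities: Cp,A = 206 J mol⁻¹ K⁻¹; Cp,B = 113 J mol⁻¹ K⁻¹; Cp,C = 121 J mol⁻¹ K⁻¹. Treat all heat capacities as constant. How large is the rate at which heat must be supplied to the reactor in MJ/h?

Q_in = 770 MJ/h

Extent of reaction ξ = 0.893 × 151 = 134.84 mol/min
Reaction term: ξ·ΔH°_rxn = 134.84 × 97.1 = 13093 kJ/min
Sensible, feed 39.1→25 °C: -438.59 kJ/min
Outlet flows (mol/min): A 16.157, B 134.84, C 134.84
Sensible, products 25→29.9 °C: 170.92 kJ/min
Q = ΔH = 12826 kJ/min = 213.76 kW
Heat supplied = 769.53 MJ/h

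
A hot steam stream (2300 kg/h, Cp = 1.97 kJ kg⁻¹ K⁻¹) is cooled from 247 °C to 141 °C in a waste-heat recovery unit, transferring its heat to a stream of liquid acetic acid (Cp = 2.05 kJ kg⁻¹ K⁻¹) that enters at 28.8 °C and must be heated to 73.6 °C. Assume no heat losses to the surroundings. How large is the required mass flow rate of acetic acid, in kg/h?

Heat released by hot stream: Q = 2300 × 1.97 × (247 − 141) = 480290 kJ/h
Energy balance on cold side (adiabatic exchanger): Q = ṁ_c·Cp_c·(T_c,out − T_c,in)
ṁ_c = 480290 / [2.05 × (73.6 − 28.8)] = 5229.6 kg/h

ṁ_c = 5230 kg/h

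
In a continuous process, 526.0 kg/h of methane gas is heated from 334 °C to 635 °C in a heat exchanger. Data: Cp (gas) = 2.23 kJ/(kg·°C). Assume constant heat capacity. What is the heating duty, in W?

Q = ṁ·Cp·ΔT = 526.0 × 2.23 × (635 − 334) = 353070 kJ/h
Converting: 353070 / 3600 s = 98.074 kW
Heating duty = 98074 W

Q = 98100 W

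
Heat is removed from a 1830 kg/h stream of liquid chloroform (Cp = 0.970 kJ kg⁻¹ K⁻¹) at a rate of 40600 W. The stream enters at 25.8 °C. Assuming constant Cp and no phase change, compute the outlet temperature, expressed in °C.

T_out = -56.5 °C

Q = 40600 W = 146160 kJ/h
ΔT = Q/(ṁ·Cp) = 146160/(1830×0.970) = 82.339 K
T_out = 25.8 − 82.339 = -56.539 °C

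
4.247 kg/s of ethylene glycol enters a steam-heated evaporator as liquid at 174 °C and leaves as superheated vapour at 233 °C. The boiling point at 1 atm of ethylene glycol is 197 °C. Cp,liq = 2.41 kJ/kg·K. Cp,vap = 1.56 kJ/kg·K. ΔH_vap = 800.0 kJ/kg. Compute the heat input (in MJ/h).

Q = 13900 MJ/h

liquid 174→197 °C: 55.43 kJ/kg
vaporisation at 197 °C: 800 kJ/kg
vapour 197→233 °C: 56.16 kJ/kg
Δh = 55.43 + 800 + 56.16 = 911.59 kJ/kg
Q = ṁ·Δh = 4.247 kg/s × 911.59 kJ/kg = 3871.5 kJ/s
|Q| = 3871.5 kW = 13937 MJ/h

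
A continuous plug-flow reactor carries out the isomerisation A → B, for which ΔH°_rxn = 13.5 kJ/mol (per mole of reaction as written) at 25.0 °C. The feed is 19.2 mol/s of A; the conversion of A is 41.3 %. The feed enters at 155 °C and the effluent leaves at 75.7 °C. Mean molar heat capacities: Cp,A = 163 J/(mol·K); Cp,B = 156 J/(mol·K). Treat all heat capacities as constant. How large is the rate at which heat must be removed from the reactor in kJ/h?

Extent of reaction ξ = 0.413 × 19.2 = 7.9296 mol/s
Reaction term: ξ·ΔH°_rxn = 7.9296 × 13.5 = 107.05 kJ/s
Sensible, feed 155→25 °C: -406.85 kJ/s
Outlet flows (mol/s): A 11.27, B 7.9296
Sensible, products 25→75.7 °C: 155.86 kJ/s
Q = ΔH = -143.94 kJ/s = -143.94 kW
Heat removed = 518190 kJ/h

Q_out = 518000 kJ/h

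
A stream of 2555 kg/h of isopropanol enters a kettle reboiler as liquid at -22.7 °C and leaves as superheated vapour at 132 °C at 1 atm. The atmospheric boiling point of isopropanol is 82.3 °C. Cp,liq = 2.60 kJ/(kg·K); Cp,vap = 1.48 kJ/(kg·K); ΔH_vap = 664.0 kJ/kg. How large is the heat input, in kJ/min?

Q = 43000 kJ/min

liquid -22.7→82.3 °C: 273 kJ/kg
vaporisation at 82.3 °C: 664 kJ/kg
vapour 82.3→132 °C: 73.556 kJ/kg
Δh = 273 + 664 + 73.556 = 1010.6 kJ/kg
Q = ṁ·Δh = 2555 kg/h × 1010.6 kJ/kg = 2.582e+06 kJ/h
|Q| = 717.21 kW = 43033 kJ/min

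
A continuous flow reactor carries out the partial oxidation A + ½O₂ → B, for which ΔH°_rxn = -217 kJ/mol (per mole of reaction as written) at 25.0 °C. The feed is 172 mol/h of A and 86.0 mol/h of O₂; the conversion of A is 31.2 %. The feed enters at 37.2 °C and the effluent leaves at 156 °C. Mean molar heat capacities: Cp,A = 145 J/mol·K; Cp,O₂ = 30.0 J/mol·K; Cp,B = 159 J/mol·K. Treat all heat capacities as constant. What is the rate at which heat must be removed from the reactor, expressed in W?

Q_out = 2330 W

Extent of reaction ξ = 0.312 × 172 = 53.664 mol/h
Reaction term: ξ·ΔH°_rxn = 53.664 × -217 = -11645 kJ/h
Sensible, feed 37.2→25 °C: -335.74 kJ/h
Outlet flows (mol/h): A 118.34, O₂ 59.168, B 53.664
Sensible, products 25→156 °C: 3598.1 kJ/h
Q = ΔH = -8382.7 kJ/h = -2.3285 kW
Heat removed = 2328.5 W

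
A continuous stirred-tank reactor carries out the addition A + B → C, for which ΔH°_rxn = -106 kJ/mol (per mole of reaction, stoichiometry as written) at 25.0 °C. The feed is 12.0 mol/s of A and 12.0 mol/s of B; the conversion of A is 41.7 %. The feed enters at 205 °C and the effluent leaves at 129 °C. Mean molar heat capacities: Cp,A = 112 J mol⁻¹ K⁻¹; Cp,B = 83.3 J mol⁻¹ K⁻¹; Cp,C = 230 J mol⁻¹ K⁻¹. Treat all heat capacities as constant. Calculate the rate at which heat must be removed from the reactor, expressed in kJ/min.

Extent of reaction ξ = 0.417 × 12.0 = 5.004 mol/s
Reaction term: ξ·ΔH°_rxn = 5.004 × -106 = -530.42 kJ/s
Sensible, feed 205→25 °C: -421.85 kJ/s
Outlet flows (mol/s): A 6.996, B 6.996, C 5.004
Sensible, products 25→129 °C: 261.79 kJ/s
Q = ΔH = -690.48 kJ/s = -690.48 kW
Heat removed = 41429 kJ/min

Q_out = 41400 kJ/min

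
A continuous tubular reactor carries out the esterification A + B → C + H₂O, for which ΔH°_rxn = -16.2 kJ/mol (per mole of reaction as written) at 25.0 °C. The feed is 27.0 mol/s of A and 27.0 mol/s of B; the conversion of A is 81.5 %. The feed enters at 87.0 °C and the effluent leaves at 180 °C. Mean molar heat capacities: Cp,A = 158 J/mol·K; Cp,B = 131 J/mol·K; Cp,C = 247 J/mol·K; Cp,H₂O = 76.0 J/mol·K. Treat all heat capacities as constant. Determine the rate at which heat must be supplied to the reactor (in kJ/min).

Extent of reaction ξ = 0.815 × 27.0 = 22.005 mol/s
Reaction term: ξ·ΔH°_rxn = 22.005 × -16.2 = -356.48 kJ/s
Sensible, feed 87.0→25 °C: -483.79 kJ/s
Outlet flows (mol/s): A 4.995, B 4.995, C 22.005, H₂O 22.005
Sensible, products 25→180 °C: 1325.4 kJ/s
Q = ΔH = 485.16 kJ/s = 485.16 kW
Heat supplied = 29110 kJ/min

Q_in = 29100 kJ/min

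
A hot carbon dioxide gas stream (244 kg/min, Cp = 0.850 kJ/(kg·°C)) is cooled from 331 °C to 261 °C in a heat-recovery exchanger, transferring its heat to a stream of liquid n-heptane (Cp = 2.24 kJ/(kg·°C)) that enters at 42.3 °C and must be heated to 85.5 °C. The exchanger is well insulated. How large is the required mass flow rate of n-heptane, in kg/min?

ṁ_c = 150 kg/min

Heat released by hot stream: Q = 244 × 0.850 × (331 − 261) = 14518 kJ/min
Energy balance on cold side (adiabatic exchanger): Q = ṁ_c·Cp_c·(T_c,out − T_c,in)
ṁ_c = 14518 / [2.24 × (85.5 − 42.3)] = 150.03 kg/min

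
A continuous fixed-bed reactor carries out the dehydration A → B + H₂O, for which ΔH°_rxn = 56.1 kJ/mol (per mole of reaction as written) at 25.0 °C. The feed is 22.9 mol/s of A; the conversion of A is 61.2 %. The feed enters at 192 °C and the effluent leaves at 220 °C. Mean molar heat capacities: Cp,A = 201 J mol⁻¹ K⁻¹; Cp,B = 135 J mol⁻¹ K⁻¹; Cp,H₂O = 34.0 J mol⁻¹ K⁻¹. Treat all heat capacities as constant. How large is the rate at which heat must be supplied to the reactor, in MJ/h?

Q_in = 2980 MJ/h

Extent of reaction ξ = 0.612 × 22.9 = 14.015 mol/s
Reaction term: ξ·ΔH°_rxn = 14.015 × 56.1 = 786.23 kJ/s
Sensible, feed 192→25 °C: -768.68 kJ/s
Outlet flows (mol/s): A 8.8852, B 14.015, H₂O 14.015
Sensible, products 25→220 °C: 810.11 kJ/s
Q = ΔH = 827.66 kJ/s = 827.66 kW
Heat supplied = 2979.6 MJ/h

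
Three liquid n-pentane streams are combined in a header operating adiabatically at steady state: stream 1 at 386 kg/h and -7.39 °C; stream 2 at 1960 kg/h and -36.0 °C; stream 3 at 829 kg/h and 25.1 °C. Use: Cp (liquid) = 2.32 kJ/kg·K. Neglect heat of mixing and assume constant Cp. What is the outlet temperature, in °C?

Energy balance with Q = 0: Σ ṁᵢCp,ᵢ(T_out − Tᵢ) = 0
Σ ṁᵢCp,ᵢTᵢ = 386×2.32×-7.39 + 1960×2.32×-36.0 + 829×2.32×25.1 = -122040
Σ ṁᵢCp,ᵢ = 386×2.32 + 1960×2.32 + 829×2.32 = 7366
T_out = -122040 / 7366 = -16.568 °C

T_out = -16.6 °C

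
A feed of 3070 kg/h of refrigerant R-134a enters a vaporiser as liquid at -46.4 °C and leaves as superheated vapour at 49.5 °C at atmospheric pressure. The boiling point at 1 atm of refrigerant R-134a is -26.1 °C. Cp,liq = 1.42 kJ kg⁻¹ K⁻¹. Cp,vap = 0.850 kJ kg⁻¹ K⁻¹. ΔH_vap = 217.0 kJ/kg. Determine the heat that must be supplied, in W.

liquid -46.4→-26.1 °C: 28.826 kJ/kg
vaporisation at -26.1 °C: 217 kJ/kg
vapour -26.1→49.5 °C: 64.26 kJ/kg
Δh = 28.826 + 217 + 64.26 = 310.09 kJ/kg
Q = ṁ·Δh = 3070 kg/h × 310.09 kJ/kg = 951960 kJ/h
|Q| = 264.43 kW = 264430 W

Q = 264000 W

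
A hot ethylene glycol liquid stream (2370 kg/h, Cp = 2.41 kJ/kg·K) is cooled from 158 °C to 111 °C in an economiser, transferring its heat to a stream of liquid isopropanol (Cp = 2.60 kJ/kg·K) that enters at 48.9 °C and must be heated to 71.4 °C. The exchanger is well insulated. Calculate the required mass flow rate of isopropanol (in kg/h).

ṁ_c = 4590 kg/h

Heat released by hot stream: Q = 2370 × 2.41 × (158 − 111) = 268450 kJ/h
Energy balance on cold side (adiabatic exchanger): Q = ṁ_c·Cp_c·(T_c,out − T_c,in)
ṁ_c = 268450 / [2.60 × (71.4 − 48.9)] = 4588.9 kg/h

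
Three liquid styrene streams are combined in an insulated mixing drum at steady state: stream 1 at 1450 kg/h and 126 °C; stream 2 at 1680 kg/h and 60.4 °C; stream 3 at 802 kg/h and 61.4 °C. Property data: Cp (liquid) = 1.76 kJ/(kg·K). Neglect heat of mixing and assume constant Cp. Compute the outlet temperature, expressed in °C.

T_out = 84.8 °C

Adiabatic, steady state ⇒ Σ ṁᵢCp,ᵢ(T_out − Tᵢ) = 0
T_out = Σ ṁᵢCp,ᵢTᵢ / Σ ṁᵢCp,ᵢ
      = 586810 / 6920.3 = 84.795 °C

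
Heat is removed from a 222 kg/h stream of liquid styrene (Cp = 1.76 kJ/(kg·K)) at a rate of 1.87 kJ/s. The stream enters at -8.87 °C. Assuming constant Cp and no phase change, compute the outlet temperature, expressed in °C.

Q = 1.87 kJ/s = 6732 kJ/h
ΔT = Q/(ṁ·Cp) = 6732/(222×1.76) = 17.23 K
T_out = -8.87 − 17.23 = -26.1 °C

T_out = -26.1 °C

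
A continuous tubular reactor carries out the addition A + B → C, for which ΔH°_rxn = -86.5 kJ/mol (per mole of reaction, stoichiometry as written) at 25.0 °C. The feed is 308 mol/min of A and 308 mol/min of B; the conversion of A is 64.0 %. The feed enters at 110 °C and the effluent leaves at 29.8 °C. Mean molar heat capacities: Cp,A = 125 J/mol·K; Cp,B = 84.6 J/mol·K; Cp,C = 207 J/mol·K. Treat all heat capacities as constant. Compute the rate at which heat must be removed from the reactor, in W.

Extent of reaction ξ = 0.640 × 308 = 197.12 mol/min
Reaction term: ξ·ΔH°_rxn = 197.12 × -86.5 = -17051 kJ/min
Sensible, feed 110→25 °C: -5487.3 kJ/min
Outlet flows (mol/min): A 110.88, B 110.88, C 197.12
Sensible, products 25→29.8 °C: 307.41 kJ/min
Q = ΔH = -22231 kJ/min = -370.51 kW
Heat removed = 370510 W

Q_out = 371000 W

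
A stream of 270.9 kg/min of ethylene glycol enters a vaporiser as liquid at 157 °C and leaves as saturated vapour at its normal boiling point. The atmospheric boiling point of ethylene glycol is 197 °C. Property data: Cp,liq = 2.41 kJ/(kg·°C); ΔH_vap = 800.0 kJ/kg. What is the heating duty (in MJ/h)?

liquid 157→197 °C: 96.4 kJ/kg
vaporisation at 197 °C: 800 kJ/kg
Δh = 96.4 + 800 = 896.4 kJ/kg
Q = ṁ·Δh = 270.9 kg/min × 896.4 kJ/kg = 242830 kJ/min
|Q| = 4047.2 kW = 14570 MJ/h

Q = 14600 MJ/h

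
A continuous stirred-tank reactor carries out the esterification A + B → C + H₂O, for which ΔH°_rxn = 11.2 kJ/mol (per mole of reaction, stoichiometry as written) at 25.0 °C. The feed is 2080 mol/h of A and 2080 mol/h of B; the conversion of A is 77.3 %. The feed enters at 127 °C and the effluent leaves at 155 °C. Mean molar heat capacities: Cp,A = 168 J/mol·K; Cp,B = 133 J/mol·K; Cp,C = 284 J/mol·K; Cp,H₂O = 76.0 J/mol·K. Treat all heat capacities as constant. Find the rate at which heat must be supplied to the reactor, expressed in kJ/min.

Q_in = 798 kJ/min

Extent of reaction ξ = 0.773 × 2080 = 1607.8 mol/h
Reaction term: ξ·ΔH°_rxn = 1607.8 × 11.2 = 18008 kJ/h
Sensible, feed 127→25 °C: -63860 kJ/h
Outlet flows (mol/h): A 472.16, B 472.16, C 1607.8, H₂O 1607.8
Sensible, products 25→155 °C: 93723 kJ/h
Q = ΔH = 47870 kJ/h = 13.297 kW
Heat supplied = 797.84 kJ/min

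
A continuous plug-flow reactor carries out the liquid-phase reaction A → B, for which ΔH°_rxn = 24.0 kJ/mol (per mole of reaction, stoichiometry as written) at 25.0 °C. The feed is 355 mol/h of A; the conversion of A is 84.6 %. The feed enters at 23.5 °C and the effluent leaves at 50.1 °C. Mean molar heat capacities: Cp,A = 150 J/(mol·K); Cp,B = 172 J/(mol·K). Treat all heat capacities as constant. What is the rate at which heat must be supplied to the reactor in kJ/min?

Extent of reaction ξ = 0.846 × 355 = 300.33 mol/h
Reaction term: ξ·ΔH°_rxn = 300.33 × 24.0 = 7207.9 kJ/h
Sensible, feed 23.5→25 °C: 79.875 kJ/h
Outlet flows (mol/h): A 54.67, B 300.33
Sensible, products 25→50.1 °C: 1502.4 kJ/h
Q = ΔH = 8790.2 kJ/h = 2.4417 kW
Heat supplied = 146.5 kJ/min

Q_in = 147 kJ/min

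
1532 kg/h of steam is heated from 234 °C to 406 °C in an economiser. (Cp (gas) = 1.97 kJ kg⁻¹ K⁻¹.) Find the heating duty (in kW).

Q = 144 kW

Q = ṁ·Cp·ΔT = 1532 × 1.97 × (406 − 234) = 519100 kJ/h
Converting: 519100 / 3600 s = 144.2 kW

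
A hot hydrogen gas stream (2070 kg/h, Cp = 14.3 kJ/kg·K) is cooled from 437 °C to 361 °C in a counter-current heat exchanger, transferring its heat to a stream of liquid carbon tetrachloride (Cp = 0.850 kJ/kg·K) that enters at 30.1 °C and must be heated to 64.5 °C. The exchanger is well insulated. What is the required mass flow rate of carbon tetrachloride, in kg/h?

ṁ_c = 76900 kg/h

Heat released by hot stream: Q = 2070 × 14.3 × (437 − 361) = 2.2497e+06 kJ/h
Energy balance on cold side (adiabatic exchanger): Q = ṁ_c·Cp_c·(T_c,out − T_c,in)
ṁ_c = 2.2497e+06 / [0.850 × (64.5 − 30.1)] = 76938 kg/h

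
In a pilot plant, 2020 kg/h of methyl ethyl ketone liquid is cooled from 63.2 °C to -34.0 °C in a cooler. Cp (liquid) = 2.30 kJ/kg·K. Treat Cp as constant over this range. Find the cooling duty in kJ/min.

Q = ṁ·Cp·ΔT = 2020 × 2.30 × (-34.0 − 63.2) = -451590 kJ/h
Converting: 451590 / 3600 s = 125.44 kW
Cooling duty = 7526.5 kJ/min

Q_c = 7530 kJ/min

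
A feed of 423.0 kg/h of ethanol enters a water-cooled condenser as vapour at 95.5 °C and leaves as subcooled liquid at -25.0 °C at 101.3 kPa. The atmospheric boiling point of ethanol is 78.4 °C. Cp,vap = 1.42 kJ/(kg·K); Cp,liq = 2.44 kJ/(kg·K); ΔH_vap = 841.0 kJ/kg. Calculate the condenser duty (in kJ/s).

vapour 95.5→78.4 °C: -24.282 kJ/kg
condensation at 78.4 °C: -841 kJ/kg
liquid 78.4→-25.0 °C: -252.3 kJ/kg
Δh = -24.282 + -841 + -252.3 = -1117.6 kJ/kg
Q = ṁ·Δh = 423.0 kg/h × -1117.6 kJ/kg = -472740 kJ/h
|Q| = 131.32 kW

Q_c = 131 kJ/s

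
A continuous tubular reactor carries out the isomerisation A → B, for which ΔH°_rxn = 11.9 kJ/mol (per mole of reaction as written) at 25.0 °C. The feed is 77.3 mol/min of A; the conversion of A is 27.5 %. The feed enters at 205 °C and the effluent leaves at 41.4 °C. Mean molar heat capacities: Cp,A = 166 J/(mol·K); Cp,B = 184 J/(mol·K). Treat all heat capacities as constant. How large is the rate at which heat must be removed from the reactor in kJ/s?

Extent of reaction ξ = 0.275 × 77.3 = 21.258 mol/min
Reaction term: ξ·ΔH°_rxn = 21.258 × 11.9 = 252.96 kJ/min
Sensible, feed 205→25 °C: -2309.7 kJ/min
Outlet flows (mol/min): A 56.042, B 21.258
Sensible, products 25→41.4 °C: 216.72 kJ/min
Q = ΔH = -1840 kJ/min = -30.667 kW
Heat removed = 30.667 kJ/s

Q_out = 30.7 kJ/s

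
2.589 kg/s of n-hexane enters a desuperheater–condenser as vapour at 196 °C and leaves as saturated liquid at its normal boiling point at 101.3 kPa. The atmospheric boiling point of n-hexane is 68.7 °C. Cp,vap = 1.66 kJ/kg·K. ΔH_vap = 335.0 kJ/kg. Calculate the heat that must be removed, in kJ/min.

Q_c = 84900 kJ/min

vapour 196→68.7 °C: -211.32 kJ/kg
condensation at 68.7 °C: -335 kJ/kg
Δh = -211.32 + -335 = -546.32 kJ/kg
Q = ṁ·Δh = 2.589 kg/s × -546.32 kJ/kg = -1414.4 kJ/s
|Q| = 1414.4 kW = 84865 kJ/min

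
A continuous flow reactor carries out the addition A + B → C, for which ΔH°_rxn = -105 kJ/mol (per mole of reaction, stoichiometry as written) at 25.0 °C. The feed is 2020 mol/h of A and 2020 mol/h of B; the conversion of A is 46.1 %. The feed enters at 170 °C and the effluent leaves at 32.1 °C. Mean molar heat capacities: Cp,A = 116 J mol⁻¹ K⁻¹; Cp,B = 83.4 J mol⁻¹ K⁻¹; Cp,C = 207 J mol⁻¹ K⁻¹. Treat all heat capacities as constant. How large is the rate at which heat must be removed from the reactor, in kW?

Extent of reaction ξ = 0.461 × 2020 = 931.22 mol/h
Reaction term: ξ·ΔH°_rxn = 931.22 × -105 = -97778 kJ/h
Sensible, feed 170→25 °C: -58404 kJ/h
Outlet flows (mol/h): A 1088.8, B 1088.8, C 931.22
Sensible, products 25→32.1 °C: 2910 kJ/h
Q = ΔH = -153270 kJ/h = -42.576 kW
Heat removed = 42.576 kW

Q_out = 42.6 kW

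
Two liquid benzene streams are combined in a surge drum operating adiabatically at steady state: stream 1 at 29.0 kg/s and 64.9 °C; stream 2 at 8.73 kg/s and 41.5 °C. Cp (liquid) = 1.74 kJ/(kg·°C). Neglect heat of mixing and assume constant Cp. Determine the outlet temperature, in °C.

T_out = 59.5 °C

Energy balance with Q = 0: Σ ṁᵢCp,ᵢ(T_out − Tᵢ) = 0
T_out = Σ ṁᵢCp,ᵢTᵢ / Σ ṁᵢCp,ᵢ
      = 3905.2 / 65.65 = 59.486 °C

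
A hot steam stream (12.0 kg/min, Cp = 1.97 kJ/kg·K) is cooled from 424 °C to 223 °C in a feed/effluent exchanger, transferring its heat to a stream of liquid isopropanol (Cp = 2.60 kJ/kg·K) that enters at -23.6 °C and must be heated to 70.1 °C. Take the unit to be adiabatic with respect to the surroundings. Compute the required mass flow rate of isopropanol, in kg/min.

Heat released by hot stream: Q = 12.0 × 1.97 × (424 − 223) = 4751.6 kJ/min
Energy balance on cold side (adiabatic exchanger): Q = ṁ_c·Cp_c·(T_c,out − T_c,in)
ṁ_c = 4751.6 / [2.60 × (70.1 − -23.6)] = 19.504 kg/min

ṁ_c = 19.5 kg/min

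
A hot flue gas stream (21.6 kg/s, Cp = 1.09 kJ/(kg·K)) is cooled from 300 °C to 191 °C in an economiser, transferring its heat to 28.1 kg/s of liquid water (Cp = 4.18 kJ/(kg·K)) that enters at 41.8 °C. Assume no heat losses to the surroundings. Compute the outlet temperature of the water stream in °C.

T_c,out = 63.6 °C

Heat released by hot stream: Q = 21.6 × 1.09 × (300 − 191) = 2566.3 kJ/s
Energy balance on cold side (adiabatic exchanger): Q = ṁ_c·Cp_c·(T_c,out − T_c,in)
T_c,out = 41.8 + 2566.3/(28.1 × 4.18) = 63.649 °C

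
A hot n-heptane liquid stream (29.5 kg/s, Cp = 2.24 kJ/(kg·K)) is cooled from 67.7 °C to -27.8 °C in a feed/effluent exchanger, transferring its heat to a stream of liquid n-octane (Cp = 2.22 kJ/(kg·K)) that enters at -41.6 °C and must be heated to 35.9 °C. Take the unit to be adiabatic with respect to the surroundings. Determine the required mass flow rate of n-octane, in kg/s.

Heat released by hot stream: Q = 29.5 × 2.24 × (67.7 − -27.8) = 6310.6 kJ/s
Energy balance on cold side (adiabatic exchanger): Q = ṁ_c·Cp_c·(T_c,out − T_c,in)
ṁ_c = 6310.6 / [2.22 × (35.9 − -41.6)] = 36.679 kg/s

ṁ_c = 36.7 kg/s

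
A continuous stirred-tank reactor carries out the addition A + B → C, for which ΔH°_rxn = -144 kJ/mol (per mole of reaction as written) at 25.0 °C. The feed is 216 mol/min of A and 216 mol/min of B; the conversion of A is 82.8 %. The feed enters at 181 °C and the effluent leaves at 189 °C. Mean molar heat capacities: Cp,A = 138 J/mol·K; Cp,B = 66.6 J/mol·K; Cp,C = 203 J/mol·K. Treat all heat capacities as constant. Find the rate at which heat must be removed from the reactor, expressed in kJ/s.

Q_out = 424 kJ/s

Extent of reaction ξ = 0.828 × 216 = 178.85 mol/min
Reaction term: ξ·ΔH°_rxn = 178.85 × -144 = -25754 kJ/min
Sensible, feed 181→25 °C: -6894.2 kJ/min
Outlet flows (mol/min): A 37.152, B 37.152, C 178.85
Sensible, products 25→189 °C: 7200.8 kJ/min
Q = ΔH = -25447 kJ/min = -424.12 kW
Heat removed = 424.12 kJ/s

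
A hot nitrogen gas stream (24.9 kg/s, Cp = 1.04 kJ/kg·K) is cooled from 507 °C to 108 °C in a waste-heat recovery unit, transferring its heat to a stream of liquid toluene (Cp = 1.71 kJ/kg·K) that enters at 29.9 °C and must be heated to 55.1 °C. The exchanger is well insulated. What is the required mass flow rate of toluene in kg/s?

Heat released by hot stream: Q = 24.9 × 1.04 × (507 − 108) = 10333 kJ/s
Energy balance on cold side (adiabatic exchanger): Q = ṁ_c·Cp_c·(T_c,out − T_c,in)
ṁ_c = 10333 / [1.71 × (55.1 − 29.9)] = 239.78 kg/s

ṁ_c = 240 kg/s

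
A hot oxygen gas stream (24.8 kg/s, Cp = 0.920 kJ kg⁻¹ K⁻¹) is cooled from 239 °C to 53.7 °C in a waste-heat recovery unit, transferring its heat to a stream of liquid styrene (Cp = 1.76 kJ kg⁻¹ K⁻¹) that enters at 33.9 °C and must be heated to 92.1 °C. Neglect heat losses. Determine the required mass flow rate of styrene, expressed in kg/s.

ṁ_c = 41.3 kg/s

Heat released by hot stream: Q = 24.8 × 0.920 × (239 − 53.7) = 4227.8 kJ/s
Energy balance on cold side (adiabatic exchanger): Q = ṁ_c·Cp_c·(T_c,out − T_c,in)
ṁ_c = 4227.8 / [1.76 × (92.1 − 33.9)] = 41.274 kg/s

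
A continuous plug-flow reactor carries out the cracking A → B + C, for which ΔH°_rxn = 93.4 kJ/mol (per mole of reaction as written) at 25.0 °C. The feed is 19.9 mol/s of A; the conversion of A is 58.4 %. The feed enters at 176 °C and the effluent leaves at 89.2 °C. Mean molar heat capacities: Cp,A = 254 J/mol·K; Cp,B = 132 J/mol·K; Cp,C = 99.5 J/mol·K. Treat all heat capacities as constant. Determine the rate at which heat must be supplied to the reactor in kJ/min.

Extent of reaction ξ = 0.584 × 19.9 = 11.622 mol/s
Reaction term: ξ·ΔH°_rxn = 11.622 × 93.4 = 1085.5 kJ/s
Sensible, feed 176→25 °C: -763.24 kJ/s
Outlet flows (mol/s): A 8.2784, B 11.622, C 11.622
Sensible, products 25→89.2 °C: 307.72 kJ/s
Q = ΔH = 629.93 kJ/s = 629.93 kW
Heat supplied = 37796 kJ/min

Q_in = 37800 kJ/min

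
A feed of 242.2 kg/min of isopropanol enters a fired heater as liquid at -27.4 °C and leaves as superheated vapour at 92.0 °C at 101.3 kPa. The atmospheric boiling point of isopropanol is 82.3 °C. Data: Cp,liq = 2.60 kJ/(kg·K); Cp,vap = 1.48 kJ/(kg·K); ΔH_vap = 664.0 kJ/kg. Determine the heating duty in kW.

Q = 3890 kW

liquid -27.4→82.3 °C: 285.22 kJ/kg
vaporisation at 82.3 °C: 664 kJ/kg
vapour 82.3→92.0 °C: 14.356 kJ/kg
Δh = 285.22 + 664 + 14.356 = 963.58 kJ/kg
Q = ṁ·Δh = 242.2 kg/min × 963.58 kJ/kg = 233380 kJ/min
|Q| = 3889.6 kW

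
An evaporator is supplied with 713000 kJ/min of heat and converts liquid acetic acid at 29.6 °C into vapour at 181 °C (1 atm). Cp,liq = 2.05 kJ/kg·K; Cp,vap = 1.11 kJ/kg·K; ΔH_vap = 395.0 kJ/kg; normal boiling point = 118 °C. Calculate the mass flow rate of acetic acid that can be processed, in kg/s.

Δh = 2.05×(118−29.6) + 395.0 + 1.11×(181−118) = 646.15 kJ/kg
Q = 713000 kJ/min = 11883 kJ/s = 11883 kJ/s
ṁ = Q/Δh = 11883 / 646.15 = 18.391 kg/s

ṁ = 18.4 kg/s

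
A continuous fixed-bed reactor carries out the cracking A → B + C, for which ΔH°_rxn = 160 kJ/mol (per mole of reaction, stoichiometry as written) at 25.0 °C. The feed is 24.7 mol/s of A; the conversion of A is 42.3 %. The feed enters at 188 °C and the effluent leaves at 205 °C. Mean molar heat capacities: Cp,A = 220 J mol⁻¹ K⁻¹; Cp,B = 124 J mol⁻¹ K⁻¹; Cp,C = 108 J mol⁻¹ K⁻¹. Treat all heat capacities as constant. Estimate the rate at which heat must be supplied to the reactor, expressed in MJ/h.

Q_in = 6430 MJ/h

Extent of reaction ξ = 0.423 × 24.7 = 10.448 mol/s
Reaction term: ξ·ΔH°_rxn = 10.448 × 160 = 1671.7 kJ/s
Sensible, feed 188→25 °C: -885.74 kJ/s
Outlet flows (mol/s): A 14.252, B 10.448, C 10.448
Sensible, products 25→205 °C: 1000.7 kJ/s
Q = ΔH = 1786.6 kJ/s = 1786.6 kW
Heat supplied = 6431.9 MJ/h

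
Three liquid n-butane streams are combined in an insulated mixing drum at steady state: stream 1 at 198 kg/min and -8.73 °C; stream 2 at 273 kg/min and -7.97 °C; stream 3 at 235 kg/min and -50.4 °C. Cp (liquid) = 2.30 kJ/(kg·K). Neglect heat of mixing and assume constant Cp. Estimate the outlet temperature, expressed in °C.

No heat crosses the boundary, so H_out = H_in.
Σ ṁᵢCp,ᵢTᵢ = 198×2.30×-8.73 + 273×2.30×-7.97 + 235×2.30×-50.4 = -36221
Σ ṁᵢCp,ᵢ = 198×2.30 + 273×2.30 + 235×2.30 = 1623.8
T_out = -36221 / 1623.8 = -22.306 °C

T_out = -22.3 °C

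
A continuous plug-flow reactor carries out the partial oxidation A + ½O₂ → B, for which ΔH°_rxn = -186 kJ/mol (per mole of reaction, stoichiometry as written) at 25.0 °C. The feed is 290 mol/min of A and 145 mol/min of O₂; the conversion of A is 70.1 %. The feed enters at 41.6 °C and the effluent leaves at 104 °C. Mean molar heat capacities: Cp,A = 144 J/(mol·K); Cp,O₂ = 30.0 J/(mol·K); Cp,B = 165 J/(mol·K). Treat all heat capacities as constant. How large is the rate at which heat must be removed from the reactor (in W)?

Extent of reaction ξ = 0.701 × 290 = 203.29 mol/min
Reaction term: ξ·ΔH°_rxn = 203.29 × -186 = -37812 kJ/min
Sensible, feed 41.6→25 °C: -765.43 kJ/min
Outlet flows (mol/min): A 86.71, O₂ 43.355, B 203.29
Sensible, products 25→104 °C: 3739 kJ/min
Q = ΔH = -34838 kJ/min = -580.64 kW
Heat removed = 580640 W

Q_out = 581000 W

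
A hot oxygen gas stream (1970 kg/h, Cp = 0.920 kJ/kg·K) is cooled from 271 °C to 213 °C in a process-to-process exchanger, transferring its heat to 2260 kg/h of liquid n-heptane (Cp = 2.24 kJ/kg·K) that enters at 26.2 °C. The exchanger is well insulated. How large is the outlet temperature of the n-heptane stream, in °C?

T_c,out = 47.0 °C

Heat released by hot stream: Q = 1970 × 0.920 × (271 − 213) = 105120 kJ/h
Energy balance on cold side (adiabatic exchanger): Q = ṁ_c·Cp_c·(T_c,out − T_c,in)
T_c,out = 26.2 + 105120/(2260 × 2.24) = 46.965 °C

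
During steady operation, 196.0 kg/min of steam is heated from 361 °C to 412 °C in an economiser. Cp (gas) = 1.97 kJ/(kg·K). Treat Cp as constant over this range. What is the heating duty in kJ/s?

Q = 328 kJ/s

Q = ṁ·Cp·ΔT = 196.0 × 1.97 × (412 − 361) = 19692 kJ/min
Converting: 19692 / 60 s = 328.2 kW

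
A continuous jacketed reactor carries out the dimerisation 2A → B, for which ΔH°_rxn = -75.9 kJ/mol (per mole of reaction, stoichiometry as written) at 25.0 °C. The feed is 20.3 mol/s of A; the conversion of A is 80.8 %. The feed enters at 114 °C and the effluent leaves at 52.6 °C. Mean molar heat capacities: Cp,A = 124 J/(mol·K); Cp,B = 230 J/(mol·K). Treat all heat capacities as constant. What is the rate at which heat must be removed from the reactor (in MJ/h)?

Q_out = 2810 MJ/h

Extent of reaction ξ = 0.808 × 20.3 / 2 = 8.2012 mol/s
Reaction term: ξ·ΔH°_rxn = 8.2012 × -75.9 = -622.47 kJ/s
Sensible, feed 114→25 °C: -224.03 kJ/s
Outlet flows (mol/s): A 3.8976, B 8.2012
Sensible, products 25→52.6 °C: 65.4 kJ/s
Q = ΔH = -781.1 kJ/s = -781.1 kW
Heat removed = 2812 MJ/h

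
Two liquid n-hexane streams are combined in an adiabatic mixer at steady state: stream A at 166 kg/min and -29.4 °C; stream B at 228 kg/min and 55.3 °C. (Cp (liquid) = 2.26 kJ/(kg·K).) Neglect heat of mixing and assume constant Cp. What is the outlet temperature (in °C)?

T_out = 19.6 °C

Adiabatic, steady state ⇒ Σ ṁᵢCp,ᵢ(T_out − Tᵢ) = 0
Σ ṁᵢCp,ᵢTᵢ = 166×2.26×-29.4 + 228×2.26×55.3 = 17465
Σ ṁᵢCp,ᵢ = 166×2.26 + 228×2.26 = 890.44
T_out = 17465 / 890.44 = 19.614 °C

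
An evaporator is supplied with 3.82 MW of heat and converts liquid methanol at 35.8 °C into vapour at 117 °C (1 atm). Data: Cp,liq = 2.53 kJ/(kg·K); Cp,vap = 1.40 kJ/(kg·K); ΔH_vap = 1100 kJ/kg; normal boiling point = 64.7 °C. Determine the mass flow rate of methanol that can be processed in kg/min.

ṁ = 184 kg/min

Δh = 2.53×(64.7−35.8) + 1100 + 1.40×(117−64.7) = 1246.3 kJ/kg
Q = 3.82 MW = 3820 kJ/s = 229200 kJ/min
ṁ = Q/Δh = 229200 / 1246.3 = 183.9 kg/min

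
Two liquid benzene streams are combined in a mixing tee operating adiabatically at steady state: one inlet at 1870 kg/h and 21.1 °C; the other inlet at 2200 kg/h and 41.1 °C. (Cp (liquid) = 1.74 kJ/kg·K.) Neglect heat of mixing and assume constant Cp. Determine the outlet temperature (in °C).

Adiabatic, steady state ⇒ Σ ṁᵢCp,ᵢ(T_out − Tᵢ) = 0
Σ ṁᵢCp,ᵢTᵢ = 1870×1.74×21.1 + 2200×1.74×41.1 = 225990
Σ ṁᵢCp,ᵢ = 1870×1.74 + 2200×1.74 = 7081.8
T_out = 225990 / 7081.8 = 31.911 °C

T_out = 31.9 °C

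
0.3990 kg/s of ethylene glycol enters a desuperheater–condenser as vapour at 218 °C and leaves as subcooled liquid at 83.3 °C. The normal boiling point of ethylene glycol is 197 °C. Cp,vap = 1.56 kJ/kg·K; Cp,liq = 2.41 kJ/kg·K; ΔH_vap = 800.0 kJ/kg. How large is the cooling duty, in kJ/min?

Q_c = 26500 kJ/min

vapour 218→197 °C: -32.76 kJ/kg
condensation at 197 °C: -800 kJ/kg
liquid 197→83.3 °C: -274.02 kJ/kg
Δh = -32.76 + -800 + -274.02 = -1106.8 kJ/kg
Q = ṁ·Δh = 0.3990 kg/s × -1106.8 kJ/kg = -441.6 kJ/s
|Q| = 441.6 kW = 26496 kJ/min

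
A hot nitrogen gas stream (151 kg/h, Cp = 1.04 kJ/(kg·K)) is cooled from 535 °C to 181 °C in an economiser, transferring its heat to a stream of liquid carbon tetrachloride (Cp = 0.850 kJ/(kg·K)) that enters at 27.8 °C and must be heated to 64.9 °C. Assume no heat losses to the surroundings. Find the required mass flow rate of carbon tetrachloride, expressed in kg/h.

ṁ_c = 1760 kg/h

Heat released by hot stream: Q = 151 × 1.04 × (535 − 181) = 55592 kJ/h
Energy balance on cold side (adiabatic exchanger): Q = ṁ_c·Cp_c·(T_c,out − T_c,in)
ṁ_c = 55592 / [0.850 × (64.9 − 27.8)] = 1762.9 kg/h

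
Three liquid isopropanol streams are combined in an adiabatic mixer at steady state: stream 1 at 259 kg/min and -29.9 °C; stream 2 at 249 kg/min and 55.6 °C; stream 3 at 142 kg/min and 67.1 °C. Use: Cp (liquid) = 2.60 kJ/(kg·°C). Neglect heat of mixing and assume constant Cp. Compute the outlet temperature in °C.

T_out = 24.0 °C

No heat crosses the boundary, so H_out = H_in.
T_out = Σ ṁᵢCp,ᵢTᵢ / Σ ṁᵢCp,ᵢ
      = 40634 / 1690 = 24.044 °C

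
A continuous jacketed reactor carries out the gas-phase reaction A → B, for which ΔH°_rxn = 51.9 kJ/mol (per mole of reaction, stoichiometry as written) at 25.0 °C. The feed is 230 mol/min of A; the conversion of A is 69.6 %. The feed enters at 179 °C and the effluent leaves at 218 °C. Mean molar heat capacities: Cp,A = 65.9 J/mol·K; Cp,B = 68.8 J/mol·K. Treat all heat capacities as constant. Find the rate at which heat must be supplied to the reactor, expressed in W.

Q_in = 150000 W

Extent of reaction ξ = 0.696 × 230 = 160.08 mol/min
Reaction term: ξ·ΔH°_rxn = 160.08 × 51.9 = 8308.2 kJ/min
Sensible, feed 179→25 °C: -2334.2 kJ/min
Outlet flows (mol/min): A 69.92, B 160.08
Sensible, products 25→218 °C: 3014.9 kJ/min
Q = ΔH = 8988.9 kJ/min = 149.81 kW
Heat supplied = 149810 W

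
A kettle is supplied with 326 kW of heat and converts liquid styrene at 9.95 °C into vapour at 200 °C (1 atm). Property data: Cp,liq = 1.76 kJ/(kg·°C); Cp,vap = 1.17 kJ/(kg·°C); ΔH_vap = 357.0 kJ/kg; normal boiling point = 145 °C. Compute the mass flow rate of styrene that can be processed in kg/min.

Δh = 1.76×(145−9.95) + 357.0 + 1.17×(200−145) = 659.04 kJ/kg
Q = 326 kW = 326 kJ/s = 19560 kJ/min
ṁ = Q/Δh = 19560 / 659.04 = 29.68 kg/min

ṁ = 29.7 kg/min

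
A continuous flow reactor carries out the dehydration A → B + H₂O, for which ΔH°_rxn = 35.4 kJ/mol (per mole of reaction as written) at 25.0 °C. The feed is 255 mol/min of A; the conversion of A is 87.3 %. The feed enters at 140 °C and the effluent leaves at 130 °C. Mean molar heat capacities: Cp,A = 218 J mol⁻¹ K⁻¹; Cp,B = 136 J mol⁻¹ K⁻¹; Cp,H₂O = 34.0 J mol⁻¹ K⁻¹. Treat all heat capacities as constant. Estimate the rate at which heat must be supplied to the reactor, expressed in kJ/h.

Extent of reaction ξ = 0.873 × 255 = 222.62 mol/min
Reaction term: ξ·ΔH°_rxn = 222.62 × 35.4 = 7880.6 kJ/min
Sensible, feed 140→25 °C: -6392.9 kJ/min
Outlet flows (mol/min): A 32.385, B 222.62, H₂O 222.62
Sensible, products 25→130 °C: 4715 kJ/min
Q = ΔH = 6202.7 kJ/min = 103.38 kW
Heat supplied = 372160 kJ/h

Q_in = 372000 kJ/h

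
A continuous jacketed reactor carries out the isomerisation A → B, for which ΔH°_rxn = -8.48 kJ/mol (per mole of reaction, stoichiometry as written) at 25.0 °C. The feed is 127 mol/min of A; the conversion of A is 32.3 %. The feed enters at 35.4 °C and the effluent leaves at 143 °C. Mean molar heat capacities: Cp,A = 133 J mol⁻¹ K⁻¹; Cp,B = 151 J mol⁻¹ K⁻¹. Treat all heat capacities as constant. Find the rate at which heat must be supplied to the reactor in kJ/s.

Q_in = 25.9 kJ/s

Extent of reaction ξ = 0.323 × 127 = 41.021 mol/min
Reaction term: ξ·ΔH°_rxn = 41.021 × -8.48 = -347.86 kJ/min
Sensible, feed 35.4→25 °C: -175.67 kJ/min
Outlet flows (mol/min): A 85.979, B 41.021
Sensible, products 25→143 °C: 2080.3 kJ/min
Q = ΔH = 1556.7 kJ/min = 25.946 kW
Heat supplied = 25.946 kJ/s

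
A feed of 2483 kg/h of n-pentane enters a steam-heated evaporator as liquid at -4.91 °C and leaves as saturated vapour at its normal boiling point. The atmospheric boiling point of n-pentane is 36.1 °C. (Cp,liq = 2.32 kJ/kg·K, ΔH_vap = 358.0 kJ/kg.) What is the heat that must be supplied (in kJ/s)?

Q = 313 kJ/s

liquid -4.91→36.1 °C: 95.143 kJ/kg
vaporisation at 36.1 °C: 358 kJ/kg
Δh = 95.143 + 358 = 453.14 kJ/kg
Q = ṁ·Δh = 2483 kg/h × 453.14 kJ/kg = 1.1252e+06 kJ/h
|Q| = 312.54 kW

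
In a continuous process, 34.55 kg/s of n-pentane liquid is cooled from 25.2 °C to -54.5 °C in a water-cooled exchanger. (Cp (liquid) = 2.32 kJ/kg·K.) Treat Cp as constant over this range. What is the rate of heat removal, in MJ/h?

Q = ṁ·Cp·ΔT = 34.55 × 2.32 × (-54.5 − 25.2) = -6388.4 kJ/s
Cooling duty = 22998 MJ/h

Q_c = 23000 MJ/h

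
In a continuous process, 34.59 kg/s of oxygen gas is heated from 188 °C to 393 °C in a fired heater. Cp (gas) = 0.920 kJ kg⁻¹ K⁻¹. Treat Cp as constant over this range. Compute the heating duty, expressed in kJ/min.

Q = 391000 kJ/min

Q = ṁ·Cp·ΔT = 34.59 × 0.920 × (393 − 188) = 6523.7 kJ/s
Heating duty = 391420 kJ/min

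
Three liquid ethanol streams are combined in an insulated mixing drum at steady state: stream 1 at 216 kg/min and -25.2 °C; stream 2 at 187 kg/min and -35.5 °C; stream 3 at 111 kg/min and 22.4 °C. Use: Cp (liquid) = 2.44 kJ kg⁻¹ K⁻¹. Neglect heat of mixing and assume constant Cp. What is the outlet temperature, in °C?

Energy balance with Q = 0: Σ ṁᵢCp,ᵢ(T_out − Tᵢ) = 0
Σ ṁᵢCp,ᵢTᵢ = 216×2.44×-25.2 + 187×2.44×-35.5 + 111×2.44×22.4 = -23413
Σ ṁᵢCp,ᵢ = 216×2.44 + 187×2.44 + 111×2.44 = 1254.2
T_out = -23413 / 1254.2 = -18.668 °C

T_out = -18.7 °C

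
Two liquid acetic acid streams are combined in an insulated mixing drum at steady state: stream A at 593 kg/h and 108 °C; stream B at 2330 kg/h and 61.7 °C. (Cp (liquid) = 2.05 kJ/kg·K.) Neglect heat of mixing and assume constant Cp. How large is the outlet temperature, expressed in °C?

T_out = 71.1 °C

Energy balance with Q = 0: Σ ṁᵢCp,ᵢ(T_out − Tᵢ) = 0
Σ ṁᵢCp,ᵢTᵢ = 593×2.05×108 + 2330×2.05×61.7 = 426000
Σ ṁᵢCp,ᵢ = 593×2.05 + 2330×2.05 = 5992.1
T_out = 426000 / 5992.1 = 71.093 °C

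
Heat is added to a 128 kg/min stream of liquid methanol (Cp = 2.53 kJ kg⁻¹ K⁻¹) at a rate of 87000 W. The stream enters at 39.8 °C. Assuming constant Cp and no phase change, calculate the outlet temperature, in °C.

T_out = 55.9 °C

Q = 87000 W = 5220 kJ/min
ΔT = Q/(ṁ·Cp) = 5220/(128×2.53) = 16.119 K
T_out = 39.8 + 16.119 = 55.919 °C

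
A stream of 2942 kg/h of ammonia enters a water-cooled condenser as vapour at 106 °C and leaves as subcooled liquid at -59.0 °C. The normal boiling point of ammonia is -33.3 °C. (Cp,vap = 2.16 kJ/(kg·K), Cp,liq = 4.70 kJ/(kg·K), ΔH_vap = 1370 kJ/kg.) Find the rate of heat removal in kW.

vapour 106→-33.3 °C: -300.89 kJ/kg
condensation at -33.3 °C: -1370 kJ/kg
liquid -33.3→-59.0 °C: -120.79 kJ/kg
Δh = -300.89 + -1370 + -120.79 = -1791.7 kJ/kg
Q = ṁ·Δh = 2942 kg/h × -1791.7 kJ/kg = -5.2711e+06 kJ/h
|Q| = 1464.2 kW

Q_c = 1460 kW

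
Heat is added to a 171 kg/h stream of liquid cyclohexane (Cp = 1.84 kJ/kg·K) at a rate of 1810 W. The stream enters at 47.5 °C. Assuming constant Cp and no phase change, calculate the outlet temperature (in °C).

T_out = 68.2 °C

Q = 1810 W = 6516 kJ/h
ΔT = Q/(ṁ·Cp) = 6516/(171×1.84) = 20.709 K
T_out = 47.5 + 20.709 = 68.209 °C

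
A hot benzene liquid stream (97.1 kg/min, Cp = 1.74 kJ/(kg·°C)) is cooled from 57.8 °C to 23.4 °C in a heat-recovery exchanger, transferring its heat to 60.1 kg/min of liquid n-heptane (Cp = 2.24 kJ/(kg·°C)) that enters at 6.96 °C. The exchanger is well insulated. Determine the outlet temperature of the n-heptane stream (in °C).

T_c,out = 50.1 °C

Heat released by hot stream: Q = 97.1 × 1.74 × (57.8 − 23.4) = 5812 kJ/min
Energy balance on cold side (adiabatic exchanger): Q = ṁ_c·Cp_c·(T_c,out − T_c,in)
T_c,out = 6.96 + 5812/(60.1 × 2.24) = 50.132 °C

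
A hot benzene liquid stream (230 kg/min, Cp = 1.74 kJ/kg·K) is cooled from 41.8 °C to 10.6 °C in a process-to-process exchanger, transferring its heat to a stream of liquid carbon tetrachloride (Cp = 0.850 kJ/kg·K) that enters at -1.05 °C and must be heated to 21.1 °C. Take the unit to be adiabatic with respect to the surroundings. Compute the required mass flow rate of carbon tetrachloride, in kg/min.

Heat released by hot stream: Q = 230 × 1.74 × (41.8 − 10.6) = 12486 kJ/min
Energy balance on cold side (adiabatic exchanger): Q = ṁ_c·Cp_c·(T_c,out − T_c,in)
ṁ_c = 12486 / [0.850 × (21.1 − -1.05)] = 663.19 kg/min

ṁ_c = 663 kg/min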